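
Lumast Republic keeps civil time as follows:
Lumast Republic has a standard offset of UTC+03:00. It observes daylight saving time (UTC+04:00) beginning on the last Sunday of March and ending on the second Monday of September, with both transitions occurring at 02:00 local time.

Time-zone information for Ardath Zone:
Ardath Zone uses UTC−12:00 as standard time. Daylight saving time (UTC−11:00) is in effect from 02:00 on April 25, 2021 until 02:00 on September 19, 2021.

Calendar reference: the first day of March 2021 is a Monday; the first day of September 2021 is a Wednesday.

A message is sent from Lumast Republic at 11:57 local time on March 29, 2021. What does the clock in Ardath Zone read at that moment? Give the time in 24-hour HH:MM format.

19:57

1 March 2021 is a Monday, so Sundays fall on 7, 14, 21, 28; the last is March 28.
1 September 2021 is a Wednesday, so the first Monday is September 6 and the second is September 13.
Daylight saving runs 28 March – 13 September; March 29, 2021 is inside that window, so Lumast Republic is at UTC+04:00.
11:57 Lumast Republic − 4h = 07:57 UTC.
At the standard offset (UTC−12:00), 07:57 UTC − 12h = 19:57 Ardath Zone standard time (rolling into the previous day, 28 March 2021).
Daylight saving runs 25 April – 19 September; the standard-time date in Ardath Zone, March 28, 2021, is outside that window, so Ardath Zone is on standard time at UTC−12:00.
07:57 UTC − 12h = 19:57 Ardath Zone (rolling into the previous day, 28 March 2021).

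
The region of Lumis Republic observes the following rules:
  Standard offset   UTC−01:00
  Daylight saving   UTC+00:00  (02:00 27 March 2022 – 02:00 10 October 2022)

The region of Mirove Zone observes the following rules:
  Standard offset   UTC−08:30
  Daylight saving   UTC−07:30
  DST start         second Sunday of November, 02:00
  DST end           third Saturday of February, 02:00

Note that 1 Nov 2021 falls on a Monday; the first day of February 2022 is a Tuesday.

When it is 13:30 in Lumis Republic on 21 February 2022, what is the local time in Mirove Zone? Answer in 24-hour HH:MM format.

06:00

Daylight saving runs 27 March – 10 October; 21 February 2022 is outside that window, so Lumis Republic is on standard time at UTC−01:00.
13:30 Lumis Republic + 1h = 14:30 UTC.
1 November 2021 is a Monday, so the first Sunday is November 7 and the second is November 14.
1 February 2022 is a Tuesday, so the first Saturday is February 5 and the third is February 19.
At the standard offset (UTC−08:30), 14:30 UTC − 8h30m = 06:00 Mirove Zone standard time.
The standard-time date in Mirove Zone, 21 February 2022, is outside the daylight-saving period (14 November 2021 – 19 February 2022), so Mirove Zone is on standard time, UTC−08:30.
14:30 UTC − 8h30m = 06:00 Mirove Zone.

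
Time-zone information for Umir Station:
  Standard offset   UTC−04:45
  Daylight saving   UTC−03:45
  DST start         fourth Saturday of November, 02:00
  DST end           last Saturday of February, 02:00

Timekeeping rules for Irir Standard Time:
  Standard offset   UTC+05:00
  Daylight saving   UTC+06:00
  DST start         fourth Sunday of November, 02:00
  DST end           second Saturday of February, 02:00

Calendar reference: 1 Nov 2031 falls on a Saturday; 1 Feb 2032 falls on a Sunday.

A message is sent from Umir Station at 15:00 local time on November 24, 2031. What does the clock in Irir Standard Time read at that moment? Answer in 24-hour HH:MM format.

00:45

1 November 2031 is a Saturday, so the first Saturday is November 1 and the fourth is November 22.
1 February 2032 is a Sunday, so Saturdays fall on 7, 14, 21, 28; the last is February 28.
November 24, 2031 lies within the daylight-saving period (22 November 2031 – 28 February 2032), so Umir Station is on daylight time, UTC−03:45.
15:00 Umir Station + 3h45m = 18:45 UTC.
1 November 2031 is a Saturday, so the first Sunday is November 2 and the fourth is November 23.
1 February 2032 is a Sunday, so the first Saturday is February 7 and the second is February 14.
At the standard offset (UTC+05:00), 18:45 UTC + 5h = 23:45 Irir Standard Time standard time.
Daylight saving runs 23 November 2031 – 14 February 2032; the standard-time date in Irir Standard Time, November 24, 2031, is inside that window, so Irir Standard Time is at UTC+06:00.
18:45 UTC + 6h = 00:45 Irir Standard Time (rolling into the next day, 25 November 2031).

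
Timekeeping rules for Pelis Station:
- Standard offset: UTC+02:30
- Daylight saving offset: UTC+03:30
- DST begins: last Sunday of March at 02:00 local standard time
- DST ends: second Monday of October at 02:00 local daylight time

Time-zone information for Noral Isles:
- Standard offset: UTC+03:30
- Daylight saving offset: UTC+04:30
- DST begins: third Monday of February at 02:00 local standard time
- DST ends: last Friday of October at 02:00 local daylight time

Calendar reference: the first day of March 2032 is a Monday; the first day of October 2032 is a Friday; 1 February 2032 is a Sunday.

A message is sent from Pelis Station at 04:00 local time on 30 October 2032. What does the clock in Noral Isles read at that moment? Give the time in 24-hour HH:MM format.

05:00

1 March 2032 is a Monday, so Sundays fall on 7, 14, 21, 28; the last is March 28.
1 October 2032 is a Friday, so the first Monday is October 4 and the second is October 11.
30 October 2032 is outside the daylight-saving period (28 March – 11 October), so Pelis Station is on standard time, UTC+02:30.
04:00 Pelis Station − 2h30m = 01:30 UTC.
1 February 2032 is a Sunday, so the first Monday is February 2 and the third is February 16.
1 October 2032 is a Friday, so Fridays fall on 1, 8, 15, 22, 29; the last is October 29.
At the standard offset (UTC+03:30), 01:30 UTC + 3h30m = 05:00 Noral Isles standard time.
Daylight saving runs 16 February – 29 October; the standard-time date in Noral Isles, 30 October 2032, is outside that window, so Noral Isles is on standard time at UTC+03:30.
01:30 UTC + 3h30m = 05:00 Noral Isles.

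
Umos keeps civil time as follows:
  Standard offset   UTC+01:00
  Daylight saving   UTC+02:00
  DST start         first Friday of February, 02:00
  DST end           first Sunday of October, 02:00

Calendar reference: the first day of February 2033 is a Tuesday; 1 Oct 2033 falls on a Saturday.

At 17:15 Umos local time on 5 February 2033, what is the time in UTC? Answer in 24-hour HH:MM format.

15:15

1 February 2033 is a Tuesday, so the first Friday is February 4.
1 October 2033 is a Saturday, so the first Sunday is October 2.
Daylight saving runs 4 February – 2 October; 5 February 2033 is inside that window, so Umos is at UTC+02:00.
17:15 local − 2h = 15:15 UTC.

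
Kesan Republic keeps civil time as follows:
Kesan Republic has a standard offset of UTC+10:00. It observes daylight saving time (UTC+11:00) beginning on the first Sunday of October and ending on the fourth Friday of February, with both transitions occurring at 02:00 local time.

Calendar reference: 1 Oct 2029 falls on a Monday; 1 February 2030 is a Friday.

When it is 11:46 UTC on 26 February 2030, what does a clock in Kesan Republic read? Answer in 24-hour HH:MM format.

1 October 2029 is a Monday, so the first Sunday is October 7.
1 February 2030 is a Friday, so the first Friday is February 1 and the fourth is February 22.
At the standard offset (UTC+10:00), 11:46 UTC + 10h = 21:46 Kesan Republic standard time.
Daylight saving runs 7 October 2029 – 22 February 2030; the standard-time date in Kesan Republic, 26 February 2030, is outside that window, so Kesan Republic is on standard time at UTC+10:00.
11:46 UTC + 10h = 21:46 local.

21:46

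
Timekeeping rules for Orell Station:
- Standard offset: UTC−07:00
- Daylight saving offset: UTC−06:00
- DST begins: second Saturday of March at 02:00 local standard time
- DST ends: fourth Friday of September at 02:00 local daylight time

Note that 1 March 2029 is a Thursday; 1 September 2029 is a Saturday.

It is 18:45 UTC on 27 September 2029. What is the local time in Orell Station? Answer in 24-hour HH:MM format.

1 March 2029 is a Thursday, so the first Saturday is March 3 and the second is March 10.
1 September 2029 is a Saturday, so the first Friday is September 7 and the fourth is September 28.
At the standard offset (UTC−07:00), 18:45 UTC − 7h = 11:45 Orell Station standard time.
The standard-time date in Orell Station, 27 September 2029, falls between 10 March and 28 September, so daylight saving is in effect and Orell Station is at UTC−06:00.
18:45 UTC − 6h = 12:45 local.

12:45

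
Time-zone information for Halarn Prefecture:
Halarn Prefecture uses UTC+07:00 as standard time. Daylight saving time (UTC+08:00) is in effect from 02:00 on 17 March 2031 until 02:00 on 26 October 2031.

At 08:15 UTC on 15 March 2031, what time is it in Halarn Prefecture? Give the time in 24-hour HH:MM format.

15:15

At the standard offset (UTC+07:00), 08:15 UTC + 7h = 15:15 Halarn Prefecture standard time.
The standard-time date in Halarn Prefecture, 15 March 2031, is outside the daylight-saving period (17 March – 26 October), so Halarn Prefecture is on standard time, UTC+07:00.
08:15 UTC + 7h = 15:15 local.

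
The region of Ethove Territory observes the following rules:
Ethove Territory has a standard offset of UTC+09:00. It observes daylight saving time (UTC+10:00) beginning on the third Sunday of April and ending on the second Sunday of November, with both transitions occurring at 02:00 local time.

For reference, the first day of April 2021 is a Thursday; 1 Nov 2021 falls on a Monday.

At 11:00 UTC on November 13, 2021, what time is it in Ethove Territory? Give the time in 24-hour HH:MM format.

21:00

1 April 2021 is a Thursday, so the first Sunday is April 4 and the third is April 18.
1 November 2021 is a Monday, so the first Sunday is November 7 and the second is November 14.
At the standard offset (UTC+09:00), 11:00 UTC + 9h = 20:00 Ethove Territory standard time.
The standard-time date in Ethove Territory, November 13, 2021, lies within the daylight-saving period (18 April – 14 November), so Ethove Territory is on daylight time, UTC+10:00.
11:00 UTC + 10h = 21:00 local.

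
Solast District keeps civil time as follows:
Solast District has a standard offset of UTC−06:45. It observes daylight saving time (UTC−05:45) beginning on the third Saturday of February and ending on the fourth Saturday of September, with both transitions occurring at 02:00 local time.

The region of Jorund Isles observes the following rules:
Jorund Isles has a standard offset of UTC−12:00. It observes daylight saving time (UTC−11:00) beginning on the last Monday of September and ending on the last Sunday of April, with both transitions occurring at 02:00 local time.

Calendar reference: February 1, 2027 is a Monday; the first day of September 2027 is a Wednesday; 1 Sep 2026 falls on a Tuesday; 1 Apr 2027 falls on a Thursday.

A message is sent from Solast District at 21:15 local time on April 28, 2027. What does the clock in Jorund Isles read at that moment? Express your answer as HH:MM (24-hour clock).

1 February 2027 is a Monday, so the first Saturday is February 6 and the third is February 20.
1 September 2027 is a Wednesday, so the first Saturday is September 4 and the fourth is September 25.
April 28, 2027 lies within the daylight-saving period (20 February – 25 September), so Solast District is on daylight time, UTC−05:45.
21:15 Solast District + 5h45m = 03:00 UTC (rolling into the next day, 29 April 2027).
1 September 2026 is a Tuesday, so Mondays fall on 7, 14, 21, 28; the last is September 28.
1 April 2027 is a Thursday, so Sundays fall on 4, 11, 18, 25; the last is April 25.
At the standard offset (UTC−12:00), 03:00 UTC − 12h = 15:00 Jorund Isles standard time (rolling into the previous day, 28 April 2027).
Daylight saving runs 28 September 2026 – 25 April 2027; the standard-time date in Jorund Isles, April 28, 2027, is outside that window, so Jorund Isles is on standard time at UTC−12:00.
03:00 UTC − 12h = 15:00 Jorund Isles (rolling into the previous day, 28 April 2027).

15:00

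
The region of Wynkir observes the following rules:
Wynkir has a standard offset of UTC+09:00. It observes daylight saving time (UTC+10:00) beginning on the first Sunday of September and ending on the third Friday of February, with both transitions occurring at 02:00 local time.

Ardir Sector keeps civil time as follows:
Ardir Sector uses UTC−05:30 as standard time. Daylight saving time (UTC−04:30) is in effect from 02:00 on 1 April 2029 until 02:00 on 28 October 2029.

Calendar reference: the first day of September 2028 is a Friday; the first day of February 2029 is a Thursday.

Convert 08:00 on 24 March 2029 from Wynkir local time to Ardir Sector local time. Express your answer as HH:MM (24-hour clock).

1 September 2028 is a Friday, so the first Sunday is September 3.
1 February 2029 is a Thursday, so the first Friday is February 2 and the third is February 16.
24 March 2029 does not fall between 3 September 2028 and 16 February 2029, so daylight saving is not in effect and Wynkir is at UTC+09:00.
08:00 Wynkir − 9h = 23:00 UTC (rolling into the previous day, 23 March 2029).
At the standard offset (UTC−05:30), 23:00 UTC − 5h30m = 17:30 Ardir Sector standard time.
Daylight saving runs 1 April – 28 October; the standard-time date in Ardir Sector, 23 March 2029, is outside that window, so Ardir Sector is on standard time at UTC−05:30.
23:00 UTC − 5h30m = 17:30 Ardir Sector.

17:30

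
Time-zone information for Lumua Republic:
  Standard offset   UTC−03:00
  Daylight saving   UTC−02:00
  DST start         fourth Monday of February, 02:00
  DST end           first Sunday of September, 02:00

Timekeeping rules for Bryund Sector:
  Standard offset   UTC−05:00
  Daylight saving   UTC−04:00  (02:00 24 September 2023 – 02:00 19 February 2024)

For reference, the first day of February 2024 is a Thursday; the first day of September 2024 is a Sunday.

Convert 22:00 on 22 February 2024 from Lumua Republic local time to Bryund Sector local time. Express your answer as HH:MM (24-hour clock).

1 February 2024 is a Thursday, so the first Monday is February 5 and the fourth is February 26.
1 September 2024 is a Sunday, so the first Sunday is September 1.
22 February 2024 does not fall between 26 February and 1 September, so daylight saving is not in effect and Lumua Republic is at UTC−03:00.
22:00 Lumua Republic + 3h = 01:00 UTC (rolling into the next day, 23 February 2024).
At the standard offset (UTC−05:00), 01:00 UTC − 5h = 20:00 Bryund Sector standard time (rolling into the previous day, 22 February 2024).
The standard-time date in Bryund Sector, 22 February 2024, is outside the daylight-saving period (24 September 2023 – 19 February 2024), so Bryund Sector is on standard time, UTC−05:00.
01:00 UTC − 5h = 20:00 Bryund Sector (rolling into the previous day, 22 February 2024).

20:00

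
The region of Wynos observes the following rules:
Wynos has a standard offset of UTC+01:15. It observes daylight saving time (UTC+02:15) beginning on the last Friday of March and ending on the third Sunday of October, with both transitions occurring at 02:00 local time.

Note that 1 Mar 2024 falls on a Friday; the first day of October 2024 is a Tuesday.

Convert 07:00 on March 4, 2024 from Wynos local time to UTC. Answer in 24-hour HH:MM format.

1 March 2024 is a Friday, so Fridays fall on 1, 8, 15, 22, 29; the last is March 29.
1 October 2024 is a Tuesday, so the first Sunday is October 6 and the third is October 20.
March 4, 2024 does not fall between 29 March and 20 October, so daylight saving is not in effect and Wynos is at UTC+01:15.
07:00 local − 1h15m = 05:45 UTC.

05:45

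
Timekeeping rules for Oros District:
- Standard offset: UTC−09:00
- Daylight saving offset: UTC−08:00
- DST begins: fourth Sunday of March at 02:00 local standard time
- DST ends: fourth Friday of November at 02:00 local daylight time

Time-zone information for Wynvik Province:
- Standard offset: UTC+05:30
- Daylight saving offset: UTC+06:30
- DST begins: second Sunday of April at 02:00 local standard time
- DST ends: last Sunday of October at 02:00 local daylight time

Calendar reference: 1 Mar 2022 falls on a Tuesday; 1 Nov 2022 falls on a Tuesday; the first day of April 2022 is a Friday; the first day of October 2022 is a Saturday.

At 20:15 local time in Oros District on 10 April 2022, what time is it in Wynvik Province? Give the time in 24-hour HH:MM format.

1 March 2022 is a Tuesday, so the first Sunday is March 6 and the fourth is March 27.
1 November 2022 is a Tuesday, so the first Friday is November 4 and the fourth is November 25.
10 April 2022 falls between 27 March and 25 November, so daylight saving is in effect and Oros District is at UTC−08:00.
20:15 Oros District + 8h = 04:15 UTC (rolling into the next day, 11 April 2022).
1 April 2022 is a Friday, so the first Sunday is April 3 and the second is April 10.
1 October 2022 is a Saturday, so Sundays fall on 2, 9, 16, 23, 30; the last is October 30.
At the standard offset (UTC+05:30), 04:15 UTC + 5h30m = 09:45 Wynvik Province standard time.
Daylight saving runs 10 April – 30 October; the standard-time date in Wynvik Province, 11 April 2022, is inside that window, so Wynvik Province is at UTC+06:30.
04:15 UTC + 6h30m = 10:45 Wynvik Province.

10:45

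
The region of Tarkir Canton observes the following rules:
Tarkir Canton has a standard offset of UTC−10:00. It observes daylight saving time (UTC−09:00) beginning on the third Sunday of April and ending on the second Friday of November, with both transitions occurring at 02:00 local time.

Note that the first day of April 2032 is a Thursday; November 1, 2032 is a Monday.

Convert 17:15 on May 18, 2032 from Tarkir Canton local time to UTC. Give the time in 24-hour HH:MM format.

02:15

1 April 2032 is a Thursday, so the first Sunday is April 4 and the third is April 18.
1 November 2032 is a Monday, so the first Friday is November 5 and the second is November 12.
Daylight saving runs 18 April – 12 November; May 18, 2032 is inside that window, so Tarkir Canton is at UTC−09:00.
17:15 local + 9h = 02:15 UTC (rolling into the next day, 19 May 2032).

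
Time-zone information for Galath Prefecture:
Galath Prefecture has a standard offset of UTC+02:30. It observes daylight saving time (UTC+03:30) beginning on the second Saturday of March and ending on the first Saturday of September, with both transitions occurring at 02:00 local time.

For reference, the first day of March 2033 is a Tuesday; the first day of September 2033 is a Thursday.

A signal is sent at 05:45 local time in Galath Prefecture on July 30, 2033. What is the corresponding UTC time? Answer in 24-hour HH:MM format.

1 March 2033 is a Tuesday, so the first Saturday is March 5 and the second is March 12.
1 September 2033 is a Thursday, so the first Saturday is September 3.
July 30, 2033 lies within the daylight-saving period (12 March – 3 September), so Galath Prefecture is on daylight time, UTC+03:30.
05:45 local − 3h30m = 02:15 UTC.

02:15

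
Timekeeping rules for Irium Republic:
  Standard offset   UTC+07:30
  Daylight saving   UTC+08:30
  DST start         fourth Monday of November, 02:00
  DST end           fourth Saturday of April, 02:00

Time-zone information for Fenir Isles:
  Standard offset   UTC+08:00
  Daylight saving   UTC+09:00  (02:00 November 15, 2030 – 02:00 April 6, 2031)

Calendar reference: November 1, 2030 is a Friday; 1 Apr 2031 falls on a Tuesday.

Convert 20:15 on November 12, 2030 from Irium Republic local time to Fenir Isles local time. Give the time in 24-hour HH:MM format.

20:45

1 November 2030 is a Friday, so the first Monday is November 4 and the fourth is November 25.
1 April 2031 is a Tuesday, so the first Saturday is April 5 and the fourth is April 26.
November 12, 2030 is outside the daylight-saving period (25 November 2030 – 26 April 2031), so Irium Republic is on standard time, UTC+07:30.
20:15 Irium Republic − 7h30m = 12:45 UTC.
At the standard offset (UTC+08:00), 12:45 UTC + 8h = 20:45 Fenir Isles standard time.
The standard-time date in Fenir Isles, November 12, 2030, is outside the daylight-saving period (15 November 2030 – 6 April 2031), so Fenir Isles is on standard time, UTC+08:00.
12:45 UTC + 8h = 20:45 Fenir Isles.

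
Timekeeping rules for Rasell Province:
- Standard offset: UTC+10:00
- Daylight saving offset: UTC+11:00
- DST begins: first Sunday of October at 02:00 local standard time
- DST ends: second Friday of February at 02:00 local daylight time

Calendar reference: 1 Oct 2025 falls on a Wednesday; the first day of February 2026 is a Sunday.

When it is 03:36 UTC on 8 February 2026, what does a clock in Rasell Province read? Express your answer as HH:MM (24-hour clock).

1 October 2025 is a Wednesday, so the first Sunday is October 5.
1 February 2026 is a Sunday, so the first Friday is February 6 and the second is February 13.
At the standard offset (UTC+10:00), 03:36 UTC + 10h = 13:36 Rasell Province standard time.
The standard-time date in Rasell Province, 8 February 2026, lies within the daylight-saving period (5 October 2025 – 13 February 2026), so Rasell Province is on daylight time, UTC+11:00.
03:36 UTC + 11h = 14:36 local.

14:36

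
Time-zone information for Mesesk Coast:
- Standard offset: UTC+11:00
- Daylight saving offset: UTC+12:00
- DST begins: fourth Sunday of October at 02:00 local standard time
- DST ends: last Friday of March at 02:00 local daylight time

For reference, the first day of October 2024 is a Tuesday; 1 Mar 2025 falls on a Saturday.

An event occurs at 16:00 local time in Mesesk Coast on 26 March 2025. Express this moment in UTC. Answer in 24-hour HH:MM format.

04:00

1 October 2024 is a Tuesday, so the first Sunday is October 6 and the fourth is October 27.
1 March 2025 is a Saturday, so Fridays fall on 7, 14, 21, 28; the last is March 28.
26 March 2025 falls between 27 October 2024 and 28 March 2025, so daylight saving is in effect and Mesesk Coast is at UTC+12:00.
16:00 local − 12h = 04:00 UTC.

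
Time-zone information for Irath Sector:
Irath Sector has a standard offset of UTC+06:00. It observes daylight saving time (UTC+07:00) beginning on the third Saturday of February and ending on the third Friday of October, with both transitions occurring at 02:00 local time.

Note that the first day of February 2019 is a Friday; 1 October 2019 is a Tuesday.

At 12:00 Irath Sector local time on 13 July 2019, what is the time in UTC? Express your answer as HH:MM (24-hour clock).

1 February 2019 is a Friday, so the first Saturday is February 2 and the third is February 16.
1 October 2019 is a Tuesday, so the first Friday is October 4 and the third is October 18.
Daylight saving runs 16 February – 18 October; 13 July 2019 is inside that window, so Irath Sector is at UTC+07:00.
12:00 local − 7h = 05:00 UTC.

05:00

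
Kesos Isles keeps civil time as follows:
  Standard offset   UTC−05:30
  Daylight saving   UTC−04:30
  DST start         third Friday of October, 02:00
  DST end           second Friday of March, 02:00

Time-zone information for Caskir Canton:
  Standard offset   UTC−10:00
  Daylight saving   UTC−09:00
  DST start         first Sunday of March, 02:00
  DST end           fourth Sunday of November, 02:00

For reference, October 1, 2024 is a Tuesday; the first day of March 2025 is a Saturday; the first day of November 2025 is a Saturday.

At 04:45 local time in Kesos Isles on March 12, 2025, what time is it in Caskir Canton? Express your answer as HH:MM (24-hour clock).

1 October 2024 is a Tuesday, so the first Friday is October 4 and the third is October 18.
1 March 2025 is a Saturday, so the first Friday is March 7 and the second is March 14.
March 12, 2025 lies within the daylight-saving period (18 October 2024 – 14 March 2025), so Kesos Isles is on daylight time, UTC−04:30.
04:45 Kesos Isles + 4h30m = 09:15 UTC.
1 March 2025 is a Saturday, so the first Sunday is March 2.
1 November 2025 is a Saturday, so the first Sunday is November 2 and the fourth is November 23.
At the standard offset (UTC−10:00), 09:15 UTC − 10h = 23:15 Caskir Canton standard time (rolling into the previous day, 11 March 2025).
Daylight saving runs 2 March – 23 November; the standard-time date in Caskir Canton, March 11, 2025, is inside that window, so Caskir Canton is at UTC−09:00.
09:15 UTC − 9h = 00:15 Caskir Canton.

00:15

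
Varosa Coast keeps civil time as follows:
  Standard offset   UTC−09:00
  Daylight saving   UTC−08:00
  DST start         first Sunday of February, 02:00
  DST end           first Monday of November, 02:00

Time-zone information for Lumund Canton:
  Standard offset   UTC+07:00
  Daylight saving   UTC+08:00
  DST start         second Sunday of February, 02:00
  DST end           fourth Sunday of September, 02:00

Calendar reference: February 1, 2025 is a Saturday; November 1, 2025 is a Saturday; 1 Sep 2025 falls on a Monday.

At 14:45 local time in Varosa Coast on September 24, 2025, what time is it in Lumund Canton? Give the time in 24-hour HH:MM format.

06:45

1 February 2025 is a Saturday, so the first Sunday is February 2.
1 November 2025 is a Saturday, so the first Monday is November 3.
September 24, 2025 lies within the daylight-saving period (2 February – 3 November), so Varosa Coast is on daylight time, UTC−08:00.
14:45 Varosa Coast + 8h = 22:45 UTC.
1 February 2025 is a Saturday, so the first Sunday is February 2 and the second is February 9.
1 September 2025 is a Monday, so the first Sunday is September 7 and the fourth is September 28.
At the standard offset (UTC+07:00), 22:45 UTC + 7h = 05:45 Lumund Canton standard time (rolling into the next day, 25 September 2025).
The standard-time date in Lumund Canton, September 25, 2025, falls between 9 February and 28 September, so daylight saving is in effect and Lumund Canton is at UTC+08:00.
22:45 UTC + 8h = 06:45 Lumund Canton (rolling into the next day, 25 September 2025).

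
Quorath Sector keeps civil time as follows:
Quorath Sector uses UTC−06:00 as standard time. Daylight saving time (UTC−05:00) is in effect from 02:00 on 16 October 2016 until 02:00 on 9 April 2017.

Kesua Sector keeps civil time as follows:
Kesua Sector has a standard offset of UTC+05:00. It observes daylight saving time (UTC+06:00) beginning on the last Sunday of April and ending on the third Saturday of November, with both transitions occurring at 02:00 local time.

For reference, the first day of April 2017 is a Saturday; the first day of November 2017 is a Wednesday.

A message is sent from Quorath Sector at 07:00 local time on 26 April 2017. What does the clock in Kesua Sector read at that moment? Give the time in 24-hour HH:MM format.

26 April 2017 does not fall between 16 October 2016 and 9 April 2017, so daylight saving is not in effect and Quorath Sector is at UTC−06:00.
07:00 Quorath Sector + 6h = 13:00 UTC.
1 April 2017 is a Saturday, so Sundays fall on 2, 9, 16, 23, 30; the last is April 30.
1 November 2017 is a Wednesday, so the first Saturday is November 4 and the third is November 18.
At the standard offset (UTC+05:00), 13:00 UTC + 5h = 18:00 Kesua Sector standard time.
The standard-time date in Kesua Sector, 26 April 2017, is outside the daylight-saving period (30 April – 18 November), so Kesua Sector is on standard time, UTC+05:00.
13:00 UTC + 5h = 18:00 Kesua Sector.

18:00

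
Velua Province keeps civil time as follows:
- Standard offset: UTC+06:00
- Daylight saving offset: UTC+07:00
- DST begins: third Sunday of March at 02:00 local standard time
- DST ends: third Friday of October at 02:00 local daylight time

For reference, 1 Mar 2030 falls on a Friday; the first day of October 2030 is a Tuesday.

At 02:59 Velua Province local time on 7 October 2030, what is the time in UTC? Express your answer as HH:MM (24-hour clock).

1 March 2030 is a Friday, so the first Sunday is March 3 and the third is March 17.
1 October 2030 is a Tuesday, so the first Friday is October 4 and the third is October 18.
7 October 2030 falls between 17 March and 18 October, so daylight saving is in effect and Velua Province is at UTC+07:00.
02:59 local − 7h = 19:59 UTC (rolling into the previous day, 6 October 2030).

19:59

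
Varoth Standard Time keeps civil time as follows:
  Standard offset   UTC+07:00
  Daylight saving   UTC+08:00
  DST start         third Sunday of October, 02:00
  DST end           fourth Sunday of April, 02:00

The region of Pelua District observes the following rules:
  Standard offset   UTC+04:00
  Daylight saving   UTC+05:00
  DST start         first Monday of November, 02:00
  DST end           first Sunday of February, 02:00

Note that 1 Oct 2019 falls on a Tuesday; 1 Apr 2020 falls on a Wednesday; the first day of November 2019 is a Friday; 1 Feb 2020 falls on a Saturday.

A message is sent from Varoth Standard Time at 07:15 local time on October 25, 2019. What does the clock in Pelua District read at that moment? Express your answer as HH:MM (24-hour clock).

1 October 2019 is a Tuesday, so the first Sunday is October 6 and the third is October 20.
1 April 2020 is a Wednesday, so the first Sunday is April 5 and the fourth is April 26.
October 25, 2019 falls between 20 October 2019 and 26 April 2020, so daylight saving is in effect and Varoth Standard Time is at UTC+08:00.
07:15 Varoth Standard Time − 8h = 23:15 UTC (rolling into the previous day, 24 October 2019).
1 November 2019 is a Friday, so the first Monday is November 4.
1 February 2020 is a Saturday, so the first Sunday is February 2.
At the standard offset (UTC+04:00), 23:15 UTC + 4h = 03:15 Pelua District standard time (rolling into the next day, 25 October 2019).
The standard-time date in Pelua District, October 25, 2019, does not fall between 4 November 2019 and 2 February 2020, so daylight saving is not in effect and Pelua District is at UTC+04:00.
23:15 UTC + 4h = 03:15 Pelua District (rolling into the next day, 25 October 2019).

03:15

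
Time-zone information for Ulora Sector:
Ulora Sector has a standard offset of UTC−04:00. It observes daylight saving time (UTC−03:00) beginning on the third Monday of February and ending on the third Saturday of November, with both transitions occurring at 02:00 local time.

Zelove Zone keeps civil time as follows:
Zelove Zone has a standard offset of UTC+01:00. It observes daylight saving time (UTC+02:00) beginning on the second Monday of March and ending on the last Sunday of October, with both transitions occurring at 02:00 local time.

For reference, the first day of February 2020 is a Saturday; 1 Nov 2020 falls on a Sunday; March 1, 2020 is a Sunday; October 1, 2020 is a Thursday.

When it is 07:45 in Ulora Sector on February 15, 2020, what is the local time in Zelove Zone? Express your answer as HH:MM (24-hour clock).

12:45

1 February 2020 is a Saturday, so the first Monday is February 3 and the third is February 17.
1 November 2020 is a Sunday, so the first Saturday is November 7 and the third is November 21.
February 15, 2020 is outside the daylight-saving period (17 February – 21 November), so Ulora Sector is on standard time, UTC−04:00.
07:45 Ulora Sector + 4h = 11:45 UTC.
1 March 2020 is a Sunday, so the first Monday is March 2 and the second is March 9.
1 October 2020 is a Thursday, so Sundays fall on 4, 11, 18, 25; the last is October 25.
At the standard offset (UTC+01:00), 11:45 UTC + 1h = 12:45 Zelove Zone standard time.
The standard-time date in Zelove Zone, February 15, 2020, does not fall between 9 March and 25 October, so daylight saving is not in effect and Zelove Zone is at UTC+01:00.
11:45 UTC + 1h = 12:45 Zelove Zone.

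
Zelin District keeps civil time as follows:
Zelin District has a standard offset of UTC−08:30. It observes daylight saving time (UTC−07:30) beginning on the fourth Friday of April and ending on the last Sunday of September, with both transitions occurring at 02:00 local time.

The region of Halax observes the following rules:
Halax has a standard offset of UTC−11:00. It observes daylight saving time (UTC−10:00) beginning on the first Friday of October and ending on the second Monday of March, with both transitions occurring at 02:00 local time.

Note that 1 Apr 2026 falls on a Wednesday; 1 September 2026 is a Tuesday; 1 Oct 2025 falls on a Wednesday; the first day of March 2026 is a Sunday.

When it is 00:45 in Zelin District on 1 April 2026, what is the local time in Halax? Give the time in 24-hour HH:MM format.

1 April 2026 is a Wednesday, so the first Friday is April 3 and the fourth is April 24.
1 September 2026 is a Tuesday, so Sundays fall on 6, 13, 20, 27; the last is September 27.
Daylight saving runs 24 April – 27 September; 1 April 2026 is outside that window, so Zelin District is on standard time at UTC−08:30.
00:45 Zelin District + 8h30m = 09:15 UTC.
1 October 2025 is a Wednesday, so the first Friday is October 3.
1 March 2026 is a Sunday, so the first Monday is March 2 and the second is March 9.
At the standard offset (UTC−11:00), 09:15 UTC − 11h = 22:15 Halax standard time (rolling into the previous day, 31 March 2026).
The standard-time date in Halax, 31 March 2026, is outside the daylight-saving period (3 October 2025 – 9 March 2026), so Halax is on standard time, UTC−11:00.
09:15 UTC − 11h = 22:15 Halax (rolling into the previous day, 31 March 2026).

22:15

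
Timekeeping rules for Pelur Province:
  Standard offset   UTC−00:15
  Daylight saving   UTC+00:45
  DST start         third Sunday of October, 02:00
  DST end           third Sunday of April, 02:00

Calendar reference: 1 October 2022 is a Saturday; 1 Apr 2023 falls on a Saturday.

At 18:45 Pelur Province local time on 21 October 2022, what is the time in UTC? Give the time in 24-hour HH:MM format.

18:00

1 October 2022 is a Saturday, so the first Sunday is October 2 and the third is October 16.
1 April 2023 is a Saturday, so the first Sunday is April 2 and the third is April 16.
Daylight saving runs 16 October 2022 – 16 April 2023; 21 October 2022 is inside that window, so Pelur Province is at UTC+00:45.
18:45 local − 0h45m = 18:00 UTC.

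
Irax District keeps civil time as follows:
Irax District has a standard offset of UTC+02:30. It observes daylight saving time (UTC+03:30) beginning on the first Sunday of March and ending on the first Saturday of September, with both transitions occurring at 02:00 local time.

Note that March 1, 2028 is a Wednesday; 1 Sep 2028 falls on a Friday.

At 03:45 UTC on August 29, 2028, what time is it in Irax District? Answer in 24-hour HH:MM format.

07:15

1 March 2028 is a Wednesday, so the first Sunday is March 5.
1 September 2028 is a Friday, so the first Saturday is September 2.
At the standard offset (UTC+02:30), 03:45 UTC + 2h30m = 06:15 Irax District standard time.
The standard-time date in Irax District, August 29, 2028, lies within the daylight-saving period (5 March – 2 September), so Irax District is on daylight time, UTC+03:30.
03:45 UTC + 3h30m = 07:15 local.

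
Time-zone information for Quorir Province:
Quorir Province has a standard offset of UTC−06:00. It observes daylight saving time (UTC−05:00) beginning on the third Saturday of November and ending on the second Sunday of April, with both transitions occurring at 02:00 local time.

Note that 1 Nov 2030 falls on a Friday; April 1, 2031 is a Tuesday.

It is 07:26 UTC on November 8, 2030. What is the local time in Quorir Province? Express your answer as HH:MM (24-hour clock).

01:26

1 November 2030 is a Friday, so the first Saturday is November 2 and the third is November 16.
1 April 2031 is a Tuesday, so the first Sunday is April 6 and the second is April 13.
At the standard offset (UTC−06:00), 07:26 UTC − 6h = 01:26 Quorir Province standard time.
Daylight saving runs 16 November 2030 – 13 April 2031; the standard-time date in Quorir Province, November 8, 2030, is outside that window, so Quorir Province is on standard time at UTC−06:00.
07:26 UTC − 6h = 01:26 local.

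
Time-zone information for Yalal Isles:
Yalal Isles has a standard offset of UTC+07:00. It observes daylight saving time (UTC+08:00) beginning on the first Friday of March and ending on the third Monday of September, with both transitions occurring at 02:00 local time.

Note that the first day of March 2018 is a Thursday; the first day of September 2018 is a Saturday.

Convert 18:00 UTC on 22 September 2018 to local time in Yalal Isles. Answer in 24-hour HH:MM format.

01:00

1 March 2018 is a Thursday, so the first Friday is March 2.
1 September 2018 is a Saturday, so the first Monday is September 3 and the third is September 17.
At the standard offset (UTC+07:00), 18:00 UTC + 7h = 01:00 Yalal Isles standard time (rolling into the next day, 23 September 2018).
The standard-time date in Yalal Isles, 23 September 2018, is outside the daylight-saving period (2 March – 17 September), so Yalal Isles is on standard time, UTC+07:00.
18:00 UTC + 7h = 01:00 local (rolling into the next day, 23 September 2018).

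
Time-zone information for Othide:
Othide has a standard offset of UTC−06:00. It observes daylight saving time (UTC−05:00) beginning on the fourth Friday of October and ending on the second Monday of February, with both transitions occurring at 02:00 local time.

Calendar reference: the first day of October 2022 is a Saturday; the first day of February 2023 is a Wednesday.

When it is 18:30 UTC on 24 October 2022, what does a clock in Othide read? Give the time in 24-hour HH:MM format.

12:30

1 October 2022 is a Saturday, so the first Friday is October 7 and the fourth is October 28.
1 February 2023 is a Wednesday, so the first Monday is February 6 and the second is February 13.
At the standard offset (UTC−06:00), 18:30 UTC − 6h = 12:30 Othide standard time.
The standard-time date in Othide, 24 October 2022, does not fall between 28 October 2022 and 13 February 2023, so daylight saving is not in effect and Othide is at UTC−06:00.
18:30 UTC − 6h = 12:30 local.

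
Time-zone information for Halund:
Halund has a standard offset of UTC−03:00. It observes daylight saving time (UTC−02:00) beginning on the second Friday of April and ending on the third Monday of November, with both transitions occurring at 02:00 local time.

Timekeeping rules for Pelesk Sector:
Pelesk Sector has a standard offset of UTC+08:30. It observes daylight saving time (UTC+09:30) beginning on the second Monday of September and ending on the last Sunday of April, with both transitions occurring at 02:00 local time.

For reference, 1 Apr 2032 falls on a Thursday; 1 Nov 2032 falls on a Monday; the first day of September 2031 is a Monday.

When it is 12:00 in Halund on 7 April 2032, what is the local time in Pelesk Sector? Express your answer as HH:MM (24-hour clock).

00:30

1 April 2032 is a Thursday, so the first Friday is April 2 and the second is April 9.
1 November 2032 is a Monday, so the first Monday is November 1 and the third is November 15.
7 April 2032 does not fall between 9 April and 15 November, so daylight saving is not in effect and Halund is at UTC−03:00.
12:00 Halund + 3h = 15:00 UTC.
1 September 2031 is a Monday, so the first Monday is September 1 and the second is September 8.
1 April 2032 is a Thursday, so Sundays fall on 4, 11, 18, 25; the last is April 25.
At the standard offset (UTC+08:30), 15:00 UTC + 8h30m = 23:30 Pelesk Sector standard time.
Daylight saving runs 8 September 2031 – 25 April 2032; the standard-time date in Pelesk Sector, 7 April 2032, is inside that window, so Pelesk Sector is at UTC+09:30.
15:00 UTC + 9h30m = 00:30 Pelesk Sector (rolling into the next day, 8 April 2032).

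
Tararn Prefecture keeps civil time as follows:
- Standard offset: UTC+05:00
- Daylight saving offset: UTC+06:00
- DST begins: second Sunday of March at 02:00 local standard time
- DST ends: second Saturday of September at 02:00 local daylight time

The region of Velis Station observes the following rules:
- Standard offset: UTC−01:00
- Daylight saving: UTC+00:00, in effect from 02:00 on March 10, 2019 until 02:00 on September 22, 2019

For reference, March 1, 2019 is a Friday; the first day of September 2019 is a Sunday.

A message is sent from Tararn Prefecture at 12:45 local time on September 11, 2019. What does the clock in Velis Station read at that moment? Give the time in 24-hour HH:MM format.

1 March 2019 is a Friday, so the first Sunday is March 3 and the second is March 10.
1 September 2019 is a Sunday, so the first Saturday is September 7 and the second is September 14.
Daylight saving runs 10 March – 14 September; September 11, 2019 is inside that window, so Tararn Prefecture is at UTC+06:00.
12:45 Tararn Prefecture − 6h = 06:45 UTC.
At the standard offset (UTC−01:00), 06:45 UTC − 1h = 05:45 Velis Station standard time.
Daylight saving runs 10 March – 22 September; the standard-time date in Velis Station, September 11, 2019, is inside that window, so Velis Station is at UTC+00:00.
06:45 UTC + 0h = 06:45 Velis Station.

06:45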